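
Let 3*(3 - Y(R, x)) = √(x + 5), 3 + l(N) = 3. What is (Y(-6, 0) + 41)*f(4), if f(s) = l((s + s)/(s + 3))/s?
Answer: 0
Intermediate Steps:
l(N) = 0 (l(N) = -3 + 3 = 0)
Y(R, x) = 3 - √(5 + x)/3 (Y(R, x) = 3 - √(x + 5)/3 = 3 - √(5 + x)/3)
f(s) = 0 (f(s) = 0/s = 0)
(Y(-6, 0) + 41)*f(4) = ((3 - √(5 + 0)/3) + 41)*0 = ((3 - √5/3) + 41)*0 = (44 - √5/3)*0 = 0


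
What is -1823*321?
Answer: -585183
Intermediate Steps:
-1823*321 = -585183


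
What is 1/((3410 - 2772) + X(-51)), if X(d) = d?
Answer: 1/587 ≈ 0.0017036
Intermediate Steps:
1/((3410 - 2772) + X(-51)) = 1/((3410 - 2772) - 51) = 1/(638 - 51) = 1/587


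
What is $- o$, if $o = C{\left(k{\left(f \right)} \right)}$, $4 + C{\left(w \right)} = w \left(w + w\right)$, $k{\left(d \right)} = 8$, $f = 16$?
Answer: $-124$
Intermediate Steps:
$C{\left(w \right)} = -4 + 2 w^{2}$ ($C{\left(w \right)} = -4 + w \left(w + w\right) = -4 + w 2 w = -4 + 2 w^{2}$)
$o = 124$ ($o = -4 + 2 \cdot 8^{2} = -4 + 2 \cdot 64 = -4 + 128 = 124$)
$- o = \left(-1\right) 124 = -124$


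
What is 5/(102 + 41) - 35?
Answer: -5000/143 ≈ -34.965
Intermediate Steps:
5/(102 + 41) - 35 = 5/143 - 35 = -5000/143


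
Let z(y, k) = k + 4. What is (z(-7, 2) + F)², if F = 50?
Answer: 3136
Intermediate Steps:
z(y, k) = 4 + k
(z(-7, 2) + F)² = ((4 + 2) + 50)² = (6 + 50)² = 56² = 3136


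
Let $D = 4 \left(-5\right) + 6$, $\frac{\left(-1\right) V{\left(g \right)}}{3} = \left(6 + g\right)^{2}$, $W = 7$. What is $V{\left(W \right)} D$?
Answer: $7098$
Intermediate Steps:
$V{\left(g \right)} = - 3 \left(6 + g\right)^{2}$
$D = -14$ ($D = -20 + 6 = -14$)
$V{\left(W \right)} D = - 3 \left(6 + 7\right)^{2} \left(-14\right) = - 3 \cdot 13^{2} \left(-14\right) = \left(-3\right) 169 \left(-14\right) = \left(-507\right) \left(-14\right) = 7098$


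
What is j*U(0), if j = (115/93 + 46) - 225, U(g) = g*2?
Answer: 0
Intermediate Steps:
U(g) = 2*g
j = -16532/93 (j = (115*(1/93) + 46) - 225 = (115/93 + 46) - 225 = 4393/93 - 225 = -16532/93 ≈ -177.76)
j*U(0) = -33064*0/93 = -16532/93*0 = 0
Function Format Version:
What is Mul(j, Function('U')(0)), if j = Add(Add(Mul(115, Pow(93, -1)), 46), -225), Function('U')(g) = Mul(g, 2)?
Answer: 0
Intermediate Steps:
Function('U')(g) = Mul(2, g)
j = Rational(-16532, 93) (j = Add(Add(Mul(115, Rational(1, 93)), 46), -225) = Add(Add(Rational(115, 93), 46), -225) = Add(Rational(4393, 93), -225) = Rational(-16532, 93) ≈ -177.76)
Mul(j, Function('U')(0)) = Mul(Rational(-16532, 93), Mul(2, 0)) = Mul(Rational(-16532, 93), 0) = 0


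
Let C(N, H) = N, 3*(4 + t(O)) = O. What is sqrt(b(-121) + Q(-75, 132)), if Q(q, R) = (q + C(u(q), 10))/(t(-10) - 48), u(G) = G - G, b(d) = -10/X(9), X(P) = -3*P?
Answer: sqrt(3852030)/1494 ≈ 1.3137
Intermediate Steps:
t(O) = -4 + O/3
b(d) = 10/27 (b(d) = -10/((-3*9)) = -10/(-27) = -10*(-1/27) = 10/27)
u(G) = 0
Q(q, R) = -3*q/166 (Q(q, R) = (q + 0)/((-4 + (1/3)*(-10)) - 48) = q/((-4 - 10/3) - 48) = q/(-22/3 - 48) = q/(-166/3) = q*(-3/166) = -3*q/166)
sqrt(b(-121) + Q(-75, 132)) = sqrt(10/27 - 3/166*(-75)) = sqrt(10/27 + 225/166) = sqrt(7735/4482) = sqrt(3852030)/1494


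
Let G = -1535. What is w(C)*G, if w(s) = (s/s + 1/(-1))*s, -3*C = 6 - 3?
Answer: 0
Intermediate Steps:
C = -1 (C = -(6 - 3)/3 = -⅓*3 = -1)
w(s) = 0 (w(s) = (1 + 1*(-1))*s = (1 - 1)*s = 0*s = 0)
w(C)*G = 0*(-1535) = 0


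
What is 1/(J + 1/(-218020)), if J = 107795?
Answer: 218020/23501465899 ≈ 9.2769e-6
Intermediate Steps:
1/(J + 1/(-218020)) = 1/(107795 + 1/(-218020)) = 1/(107795 - 1/218020) = 1/(23501465899/218020) = 218020/23501465899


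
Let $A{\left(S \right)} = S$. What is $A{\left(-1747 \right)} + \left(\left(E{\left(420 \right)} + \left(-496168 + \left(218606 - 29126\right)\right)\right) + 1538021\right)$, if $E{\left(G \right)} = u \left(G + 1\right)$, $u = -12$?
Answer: $1224534$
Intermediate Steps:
$E{\left(G \right)} = -12 - 12 G$ ($E{\left(G \right)} = - 12 \left(G + 1\right) = - 12 \left(1 + G\right) = -12 - 12 G$)
$A{\left(-1747 \right)} + \left(\left(E{\left(420 \right)} + \left(-496168 + \left(218606 - 29126\right)\right)\right) + 1538021\right) = -1747 + \left(\left(\left(-12 - 5040\right) + \left(-496168 + \left(218606 - 29126\right)\right)\right) + 1538021\right) = -1747 + \left(\left(-5052 + \left(-496168 + 189480\right)\right) + 1538021\right) = -1747 + \left(\left(-5052 - 306688\right) + 1538021\right) = -1747 + \left(-311740 + 1538021\right) = -1747 + 1226281 = 1224534$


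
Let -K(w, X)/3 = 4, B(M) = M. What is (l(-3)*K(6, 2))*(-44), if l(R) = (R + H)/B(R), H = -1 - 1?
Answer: 880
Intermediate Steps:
H = -2
K(w, X) = -12 (K(w, X) = -3*4 = -12)
l(R) = (-2 + R)/R (l(R) = (R - 2)/R = (-2 + R)/R)
(l(-3)*K(6, 2))*(-44) = (((-2 - 3)/(-3))*(-12))*(-44) = (-⅓*(-5)*(-12))*(-44) = ((5/3)*(-12))*(-44) = -20*(-44) = 880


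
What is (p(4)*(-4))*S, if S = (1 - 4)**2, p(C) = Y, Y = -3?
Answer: 108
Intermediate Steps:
p(C) = -3
S = 9 (S = (-3)**2 = 9)
(p(4)*(-4))*S = -3*(-4)*9 = 12*9 = 108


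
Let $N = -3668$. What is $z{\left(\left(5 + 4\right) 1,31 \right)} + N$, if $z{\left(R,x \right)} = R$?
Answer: $-3659$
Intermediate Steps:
$z{\left(\left(5 + 4\right) 1,31 \right)} + N = \left(5 + 4\right) 1 - 3668 = 9 \cdot 1 - 3668 = 9 - 3668 = -3659$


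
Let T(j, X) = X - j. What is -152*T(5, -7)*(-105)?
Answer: -191520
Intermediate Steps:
-152*T(5, -7)*(-105) = -152*(-7 - 1*5)*(-105) = -152*(-7 - 5)*(-105) = -152*(-12)*(-105) = 1824*(-105) = -191520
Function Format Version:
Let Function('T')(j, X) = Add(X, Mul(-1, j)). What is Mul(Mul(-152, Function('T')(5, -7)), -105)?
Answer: -191520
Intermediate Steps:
Mul(Mul(-152, Function('T')(5, -7)), -105) = Mul(Mul(-152, Add(-7, Mul(-1, 5))), -105) = Mul(Mul(-152, Add(-7, -5)), -105) = Mul(Mul(-152, -12), -105) = Mul(1824, -105) = -191520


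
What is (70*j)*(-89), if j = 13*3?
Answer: -242970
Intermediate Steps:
j = 39
(70*j)*(-89) = (70*39)*(-89) = 2730*(-89) = -242970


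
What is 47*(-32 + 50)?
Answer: 846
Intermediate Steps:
47*(-32 + 50) = 47*18 = 846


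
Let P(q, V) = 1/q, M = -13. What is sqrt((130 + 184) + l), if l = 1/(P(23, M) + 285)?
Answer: sqrt(3374056873)/3278 ≈ 17.720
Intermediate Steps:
l = 23/6556 (l = 1/(1/23 + 285) = 1/(6556/23) = 23/6556 ≈ 0.0035082)
sqrt((130 + 184) + l) = sqrt((130 + 184) + 23/6556) = sqrt(314 + 23/6556) = sqrt(2058607/6556) = sqrt(3374056873)/3278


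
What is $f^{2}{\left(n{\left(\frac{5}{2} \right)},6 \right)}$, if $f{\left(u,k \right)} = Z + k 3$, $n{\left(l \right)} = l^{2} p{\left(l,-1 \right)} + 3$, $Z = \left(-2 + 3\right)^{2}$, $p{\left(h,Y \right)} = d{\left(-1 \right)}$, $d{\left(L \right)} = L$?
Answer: $361$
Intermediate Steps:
$p{\left(h,Y \right)} = -1$
$Z = 1$ ($Z = 1^{2} = 1$)
$n{\left(l \right)} = 3 - l^{2}$ ($n{\left(l \right)} = l^{2} \left(-1\right) + 3 = - l^{2} + 3 = 3 - l^{2}$)
$f{\left(u,k \right)} = 1 + 3 k$ ($f{\left(u,k \right)} = 1 + k 3 = 1 + 3 k$)
$f^{2}{\left(n{\left(\frac{5}{2} \right)},6 \right)} = \left(1 + 3 \cdot 6\right)^{2} = \left(1 + 18\right)^{2} = 19^{2} = 361$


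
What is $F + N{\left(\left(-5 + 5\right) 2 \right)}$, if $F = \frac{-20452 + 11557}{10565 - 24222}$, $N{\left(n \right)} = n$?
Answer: $\frac{8895}{13657} \approx 0.65131$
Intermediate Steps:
$F = \frac{8895}{13657}$ ($F = - \frac{8895}{-13657} = \left(-8895\right) \left(- \frac{1}{13657}\right) = \frac{8895}{13657} \approx 0.65131$)
$F + N{\left(\left(-5 + 5\right) 2 \right)} = \frac{8895}{13657} + \left(-5 + 5\right) 2 = \frac{8895}{13657} + 0 \cdot 2 = \frac{8895}{13657} + 0 = \frac{8895}{13657}$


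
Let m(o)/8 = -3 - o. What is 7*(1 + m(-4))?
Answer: 63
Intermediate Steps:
m(o) = -24 - 8*o (m(o) = 8*(-3 - o) = -24 - 8*o)
7*(1 + m(-4)) = 7*(1 + (-24 - 8*(-4))) = 7*(1 + (-24 + 32)) = 7*(1 + 8) = 7*9 = 63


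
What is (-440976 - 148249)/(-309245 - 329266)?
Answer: 589225/638511 ≈ 0.92281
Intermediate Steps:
(-440976 - 148249)/(-309245 - 329266) = -589225/(-638511) = -589225*(-1/638511) = 589225/638511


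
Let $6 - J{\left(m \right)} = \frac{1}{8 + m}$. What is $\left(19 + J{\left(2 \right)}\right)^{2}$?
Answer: $\frac{62001}{100} \approx 620.01$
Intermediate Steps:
$J{\left(m \right)} = 6 - \frac{1}{8 + m}$
$\left(19 + J{\left(2 \right)}\right)^{2} = \left(19 + \frac{47 + 6 \cdot 2}{8 + 2}\right)^{2} = \left(19 + \frac{47 + 12}{10}\right)^{2} = \left(19 + \frac{1}{10} \cdot 59\right)^{2} = \left(19 + \frac{59}{10}\right)^{2} = \left(\frac{249}{10}\right)^{2} = \frac{62001}{100}$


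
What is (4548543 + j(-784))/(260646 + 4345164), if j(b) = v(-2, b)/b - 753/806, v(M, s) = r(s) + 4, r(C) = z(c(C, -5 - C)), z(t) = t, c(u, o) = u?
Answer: 23952021285/24253581352 ≈ 0.98757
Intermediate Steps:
r(C) = C
v(M, s) = 4 + s (v(M, s) = s + 4 = 4 + s)
j(b) = -753/806 + (4 + b)/b (j(b) = (4 + b)/b - 753/806 = -753/806 + (4 + b)/b)
(4548543 + j(-784))/(260646 + 4345164) = (4548543 + (53/806 + 4/(-784)))/(260646 + 4345164) = (4548543 + (53/806 + 4*(-1/784)))/4605810 = (4548543 + (53/806 - 1/196))*(1/4605810) = (4548543 + 4791/78988)*(1/4605810) = (359280319275/78988)*(1/4605810) = 23952021285/24253581352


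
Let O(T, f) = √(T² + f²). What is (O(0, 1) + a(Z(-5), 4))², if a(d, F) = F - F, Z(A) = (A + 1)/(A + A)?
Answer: 1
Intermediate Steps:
Z(A) = (1 + A)/(2*A) (Z(A) = (1 + A)/((2*A)) = (1 + A)*(1/(2*A)) = (1 + A)/(2*A))
a(d, F) = 0
(O(0, 1) + a(Z(-5), 4))² = (√(0² + 1²) + 0)² = (√(0 + 1) + 0)² = (√1 + 0)² = (1 + 0)² = 1² = 1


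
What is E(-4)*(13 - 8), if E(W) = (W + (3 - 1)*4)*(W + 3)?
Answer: -20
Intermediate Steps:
E(W) = (3 + W)*(8 + W) (E(W) = (W + 2*4)*(3 + W) = (W + 8)*(3 + W) = (8 + W)*(3 + W) = (3 + W)*(8 + W))
E(-4)*(13 - 8) = (24 + (-4)² + 11*(-4))*(13 - 8) = (24 + 16 - 44)*5 = -4*5 = -20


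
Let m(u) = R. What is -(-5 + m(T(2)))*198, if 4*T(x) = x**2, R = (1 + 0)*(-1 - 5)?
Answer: 2178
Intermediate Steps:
R = -6 (R = 1*(-6) = -6)
T(x) = x**2/4
m(u) = -6
-(-5 + m(T(2)))*198 = -(-5 - 6)*198 = -1*(-11)*198 = 11*198 = 2178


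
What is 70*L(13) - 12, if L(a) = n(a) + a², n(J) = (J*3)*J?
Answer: 47308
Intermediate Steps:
n(J) = 3*J² (n(J) = (3*J)*J = 3*J²)
L(a) = 4*a² (L(a) = 3*a² + a² = 4*a²)
70*L(13) - 12 = 70*(4*13²) - 12 = 70*(4*169) - 12 = 70*676 - 12 = 47320 - 12 = 47308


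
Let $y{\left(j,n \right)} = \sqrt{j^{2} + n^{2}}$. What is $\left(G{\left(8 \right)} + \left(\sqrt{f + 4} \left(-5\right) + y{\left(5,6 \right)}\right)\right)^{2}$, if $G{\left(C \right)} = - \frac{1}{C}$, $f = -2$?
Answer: $\frac{\left(-1 - 40 \sqrt{2} + 8 \sqrt{61}\right)^{2}}{64} \approx 0.37722$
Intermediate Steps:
$\left(G{\left(8 \right)} + \left(\sqrt{f + 4} \left(-5\right) + y{\left(5,6 \right)}\right)\right)^{2} = \left(- \frac{1}{8} + \left(\sqrt{-2 + 4} \left(-5\right) + \sqrt{5^{2} + 6^{2}}\right)\right)^{2} = \left(\left(-1\right) \frac{1}{8} + \left(\sqrt{2} \left(-5\right) + \sqrt{25 + 36}\right)\right)^{2} = \left(- \frac{1}{8} - \left(- \sqrt{61} + 5 \sqrt{2}\right)\right)^{2} = \left(- \frac{1}{8} + \sqrt{61} - 5 \sqrt{2}\right)^{2}$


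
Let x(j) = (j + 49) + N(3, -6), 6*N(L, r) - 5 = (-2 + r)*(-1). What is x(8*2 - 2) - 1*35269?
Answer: -211223/6 ≈ -35204.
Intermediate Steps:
N(L, r) = 7/6 - r/6 (N(L, r) = ⅚ + ((-2 + r)*(-1))/6 = ⅚ + (2 - r)/6 = ⅚ + (⅓ - r/6) = 7/6 - r/6)
x(j) = 307/6 + j (x(j) = (j + 49) + (7/6 - ⅙*(-6)) = (49 + j) + (7/6 + 1) = (49 + j) + 13/6 = 307/6 + j)
x(8*2 - 2) - 1*35269 = (307/6 + (8*2 - 2)) - 1*35269 = (307/6 + (16 - 2)) - 35269 = (307/6 + 14) - 35269 = 391/6 - 35269 = -211223/6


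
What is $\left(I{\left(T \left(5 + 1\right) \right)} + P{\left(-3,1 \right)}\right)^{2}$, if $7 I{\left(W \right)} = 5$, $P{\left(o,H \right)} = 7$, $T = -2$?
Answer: $\frac{2916}{49} \approx 59.51$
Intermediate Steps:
$I{\left(W \right)} = \frac{5}{7}$ ($I{\left(W \right)} = \frac{1}{7} \cdot 5 = \frac{5}{7}$)
$\left(I{\left(T \left(5 + 1\right) \right)} + P{\left(-3,1 \right)}\right)^{2} = \left(\frac{5}{7} + 7\right)^{2} = \left(\frac{54}{7}\right)^{2} = \frac{2916}{49}$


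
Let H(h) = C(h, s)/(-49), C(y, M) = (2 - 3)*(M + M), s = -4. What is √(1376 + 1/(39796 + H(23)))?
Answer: √1308054657492955/974998 ≈ 37.094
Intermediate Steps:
C(y, M) = -2*M
H(h) = -8/49 (H(h) = -2*(-4)/(-49) = 8*(-1/49) = -8/49)
√(1376 + 1/(39796 + H(23))) = √(1376 + 1/(39796 - 8/49)) = √(1376 + 1/(1949996/49)) = √(1376 + 49/1949996) = √(2683194545/1949996) = √1308054657492955/974998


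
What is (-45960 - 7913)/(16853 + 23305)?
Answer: -53873/40158 ≈ -1.3415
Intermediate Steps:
(-45960 - 7913)/(16853 + 23305) = -53873/40158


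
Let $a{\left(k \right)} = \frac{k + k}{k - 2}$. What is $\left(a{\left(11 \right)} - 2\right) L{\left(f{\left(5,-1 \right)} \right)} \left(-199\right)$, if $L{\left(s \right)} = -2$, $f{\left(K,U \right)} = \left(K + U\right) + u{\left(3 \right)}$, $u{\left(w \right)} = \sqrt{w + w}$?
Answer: $\frac{1592}{9} \approx 176.89$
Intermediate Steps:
$u{\left(w \right)} = \sqrt{2} \sqrt{w}$ ($u{\left(w \right)} = \sqrt{2 w} = \sqrt{2} \sqrt{w}$)
$a{\left(k \right)} = \frac{2 k}{-2 + k}$
$f{\left(K,U \right)} = K + U + \sqrt{6}$ ($f{\left(K,U \right)} = \left(K + U\right) + \sqrt{2} \sqrt{3} = \left(K + U\right) + \sqrt{6} = K + U + \sqrt{6}$)
$\left(a{\left(11 \right)} - 2\right) L{\left(f{\left(5,-1 \right)} \right)} \left(-199\right) = \left(2 \cdot 11 \frac{1}{-2 + 11} - 2\right) \left(-2\right) \left(-199\right) = \left(2 \cdot 11 \cdot \frac{1}{9} - 2\right) \left(-2\right) \left(-199\right) = \left(\frac{22}{9} - 2\right) \left(-2\right) \left(-199\right) = \frac{4}{9} \left(-2\right) \left(-199\right) = \left(- \frac{8}{9}\right) \left(-199\right) = \frac{1592}{9}$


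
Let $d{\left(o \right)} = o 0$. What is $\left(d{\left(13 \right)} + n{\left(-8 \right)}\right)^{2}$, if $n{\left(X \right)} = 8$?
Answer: $64$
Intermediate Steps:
$d{\left(o \right)} = 0$
$\left(d{\left(13 \right)} + n{\left(-8 \right)}\right)^{2} = \left(0 + 8\right)^{2} = 8^{2} = 64$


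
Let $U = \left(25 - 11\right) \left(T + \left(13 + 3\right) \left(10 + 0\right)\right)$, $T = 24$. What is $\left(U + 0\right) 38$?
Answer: $97888$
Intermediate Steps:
$U = 2576$ ($U = \left(25 - 11\right) \left(24 + \left(13 + 3\right) \left(10 + 0\right)\right) = 14 \left(24 + 16 \cdot 10\right) = 14 \left(24 + 160\right) = 14 \cdot 184 = 2576$)
$\left(U + 0\right) 38 = \left(2576 + 0\right) 38 = 2576 \cdot 38 = 97888$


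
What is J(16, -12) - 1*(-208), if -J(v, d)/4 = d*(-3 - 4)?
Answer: -128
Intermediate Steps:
J(v, d) = 28*d (J(v, d) = -4*d*(-3 - 4) = -4*d*(-7) = -(-28)*d = 28*d)
J(16, -12) - 1*(-208) = 28*(-12) - 1*(-208) = -336 + 208 = -128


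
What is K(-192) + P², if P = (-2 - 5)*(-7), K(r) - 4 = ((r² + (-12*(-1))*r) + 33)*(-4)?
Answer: -135967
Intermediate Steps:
K(r) = -128 - 48*r - 4*r² (K(r) = 4 + ((r² + (-12*(-1))*r) + 33)*(-4) = 4 + ((r² + 12*r) + 33)*(-4) = 4 + (33 + r² + 12*r)*(-4) = 4 + (-132 - 48*r - 4*r²) = -128 - 48*r - 4*r²)
P = 49 (P = -7*(-7) = 49)
K(-192) + P² = (-128 - 48*(-192) - 4*(-192)²) + 49² = (-128 + 9216 - 4*36864) + 2401 = (-128 + 9216 - 147456) + 2401 = -138368 + 2401 = -135967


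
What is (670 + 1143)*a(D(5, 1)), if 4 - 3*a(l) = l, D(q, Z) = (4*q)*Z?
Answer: -29008/3 ≈ -9669.3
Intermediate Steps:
D(q, Z) = 4*Z*q
a(l) = 4/3 - l/3
(670 + 1143)*a(D(5, 1)) = (670 + 1143)*(4/3 - 4*5/3) = 1813*(4/3 - 1/3*20) = 1813*(4/3 - 20/3) = 1813*(-16/3) = -29008/3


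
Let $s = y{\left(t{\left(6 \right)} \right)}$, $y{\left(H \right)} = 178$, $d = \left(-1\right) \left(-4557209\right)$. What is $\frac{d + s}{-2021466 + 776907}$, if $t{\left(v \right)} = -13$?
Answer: $- \frac{1519129}{414853} \approx -3.6618$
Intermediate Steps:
$d = 4557209$
$s = 178$
$\frac{d + s}{-2021466 + 776907} = \frac{4557209 + 178}{-2021466 + 776907} = \frac{4557387}{-1244559} = 4557387 \left(- \frac{1}{1244559}\right) = - \frac{1519129}{414853}$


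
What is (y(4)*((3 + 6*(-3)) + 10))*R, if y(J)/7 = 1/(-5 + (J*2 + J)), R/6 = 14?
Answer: -420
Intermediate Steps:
R = 84 (R = 6*14 = 84)
y(J) = 7/(-5 + 3*J) (y(J) = 7/(-5 + (J*2 + J)) = 7/(-5 + (2*J + J)) = 7/(-5 + 3*J))
(y(4)*((3 + 6*(-3)) + 10))*R = ((7/(-5 + 3*4))*((3 + 6*(-3)) + 10))*84 = ((7/(-5 + 12))*((3 - 18) + 10))*84 = ((7/7)*(-15 + 10))*84 = ((7*(⅐))*(-5))*84 = (1*(-5))*84 = -5*84 = -420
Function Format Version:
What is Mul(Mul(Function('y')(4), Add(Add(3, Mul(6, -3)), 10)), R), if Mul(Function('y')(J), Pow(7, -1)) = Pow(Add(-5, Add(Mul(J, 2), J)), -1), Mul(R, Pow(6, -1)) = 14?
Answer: -420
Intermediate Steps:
R = 84 (R = Mul(6, 14) = 84)
Function('y')(J) = Mul(7, Pow(Add(-5, Mul(3, J)), -1)) (Function('y')(J) = Mul(7, Pow(Add(-5, Add(Mul(J, 2), J)), -1)) = Mul(7, Pow(Add(-5, Add(Mul(2, J), J)), -1)) = Mul(7, Pow(Add(-5, Mul(3, J)), -1)))
Mul(Mul(Function('y')(4), Add(Add(3, Mul(6, -3)), 10)), R) = Mul(Mul(Mul(7, Pow(Add(-5, Mul(3, 4)), -1)), Add(Add(3, Mul(6, -3)), 10)), 84) = Mul(Mul(Mul(7, Pow(Add(-5, 12), -1)), Add(Add(3, -18), 10)), 84) = Mul(Mul(Mul(7, Pow(7, -1)), Add(-15, 10)), 84) = Mul(Mul(Mul(7, Rational(1, 7)), -5), 84) = Mul(Mul(1, -5), 84) = Mul(-5, 84) = -420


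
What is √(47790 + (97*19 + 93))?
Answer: 23*√94 ≈ 222.99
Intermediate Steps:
√(47790 + (97*19 + 93)) = √(47790 + (1843 + 93)) = √(47790 + 1936) = √49726 = 23*√94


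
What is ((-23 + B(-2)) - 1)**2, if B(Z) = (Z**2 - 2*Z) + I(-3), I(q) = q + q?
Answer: 484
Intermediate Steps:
I(q) = 2*q
B(Z) = -6 + Z**2 - 2*Z (B(Z) = (Z**2 - 2*Z) + 2*(-3) = (Z**2 - 2*Z) - 6 = -6 + Z**2 - 2*Z)
((-23 + B(-2)) - 1)**2 = ((-23 + (-6 + (-2)**2 - 2*(-2))) - 1)**2 = ((-23 + (-6 + 4 + 4)) - 1)**2 = ((-23 + 2) - 1)**2 = (-21 - 1)**2 = (-22)**2 = 484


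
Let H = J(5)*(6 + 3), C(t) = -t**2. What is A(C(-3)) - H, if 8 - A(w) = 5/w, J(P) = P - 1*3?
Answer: -85/9 ≈ -9.4444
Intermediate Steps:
J(P) = -3 + P (J(P) = P - 3 = -3 + P)
A(w) = 8 - 5/w
H = 18 (H = (-3 + 5)*(6 + 3) = 2*9 = 18)
A(C(-3)) - H = (8 - 5/((-1*(-3)**2))) - 1*18 = (8 - 5/((-1*9))) - 18 = (8 - 5/(-9)) - 18 = (8 - 5*(-1/9)) - 18 = (8 + 5/9) - 18 = 77/9 - 18 = -85/9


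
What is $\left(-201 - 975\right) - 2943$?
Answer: $-4119$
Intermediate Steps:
$\left(-201 - 975\right) - 2943 = -1176 - 2943 = -4119$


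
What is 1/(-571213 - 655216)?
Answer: -1/1226429 ≈ -8.1538e-7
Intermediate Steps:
1/(-571213 - 655216) = 1/(-1226429) = -1/1226429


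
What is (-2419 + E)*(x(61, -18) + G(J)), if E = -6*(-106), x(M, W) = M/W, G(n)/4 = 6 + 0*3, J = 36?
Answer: -661493/18 ≈ -36750.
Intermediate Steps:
G(n) = 24 (G(n) = 4*(6 + 0*3) = 4*(6 + 0) = 4*6 = 24)
E = 636
(-2419 + E)*(x(61, -18) + G(J)) = (-2419 + 636)*(61/(-18) + 24) = -1783*(61*(-1/18) + 24) = -1783*(-61/18 + 24) = -1783*371/18 = -661493/18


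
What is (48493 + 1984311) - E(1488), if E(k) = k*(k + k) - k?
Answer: -2393996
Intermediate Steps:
E(k) = -k + 2*k² (E(k) = k*(2*k) - k = 2*k² - k = -k + 2*k²)
(48493 + 1984311) - E(1488) = (48493 + 1984311) - 1488*(-1 + 2*1488) = 2032804 - 1488*(-1 + 2976) = 2032804 - 1488*2975 = 2032804 - 1*4426800 = 2032804 - 4426800 = -2393996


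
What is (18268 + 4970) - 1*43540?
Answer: -20302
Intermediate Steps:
(18268 + 4970) - 1*43540 = 23238 - 43540 = -20302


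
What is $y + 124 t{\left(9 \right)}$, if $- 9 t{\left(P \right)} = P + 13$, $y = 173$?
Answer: $- \frac{1171}{9} \approx -130.11$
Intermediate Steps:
$t{\left(P \right)} = - \frac{13}{9} - \frac{P}{9}$ ($t{\left(P \right)} = - \frac{P + 13}{9} = - \frac{13 + P}{9} = - \frac{13}{9} - \frac{P}{9}$)
$y + 124 t{\left(9 \right)} = 173 + 124 \left(- \frac{13}{9} - 1\right) = 173 + 124 \left(- \frac{22}{9}\right) = 173 - \frac{2728}{9} = - \frac{1171}{9}$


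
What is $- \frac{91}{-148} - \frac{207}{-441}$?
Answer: $\frac{7863}{7252} \approx 1.0843$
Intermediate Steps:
$- \frac{91}{-148} - \frac{207}{-441} = \left(-91\right) \left(- \frac{1}{148}\right) - - \frac{23}{49} = \frac{91}{148} + \frac{23}{49} = \frac{7863}{7252}$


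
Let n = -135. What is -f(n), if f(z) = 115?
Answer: -115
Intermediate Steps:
-f(n) = -1*115 = -115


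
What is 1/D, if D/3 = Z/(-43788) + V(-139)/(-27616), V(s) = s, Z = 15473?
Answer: -100770784/105303959 ≈ -0.95695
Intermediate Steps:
D = -105303959/100770784 (D = 3*(15473/(-43788) - 139/(-27616)) = 3*(15473*(-1/43788) - 139*(-1/27616)) = 3*(-15473/43788 + 139/27616) = 3*(-105303959/302312352) = -105303959/100770784 ≈ -1.0450)
1/D = 1/(-105303959/100770784) = -100770784/105303959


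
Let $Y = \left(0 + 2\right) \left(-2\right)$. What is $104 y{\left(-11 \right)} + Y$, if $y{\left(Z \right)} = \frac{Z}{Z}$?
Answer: $100$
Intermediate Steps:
$y{\left(Z \right)} = 1$
$Y = -4$ ($Y = 2 \left(-2\right) = -4$)
$104 y{\left(-11 \right)} + Y = 104 \cdot 1 - 4 = 104 - 4 = 100$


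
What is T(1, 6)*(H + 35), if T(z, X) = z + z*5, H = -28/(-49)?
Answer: 1494/7 ≈ 213.43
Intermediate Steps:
H = 4/7 (H = -28*(-1/49) = 4/7 ≈ 0.57143)
T(z, X) = 6*z (T(z, X) = z + 5*z = 6*z)
T(1, 6)*(H + 35) = (6*1)*(4/7 + 35) = 6*(249/7) = 1494/7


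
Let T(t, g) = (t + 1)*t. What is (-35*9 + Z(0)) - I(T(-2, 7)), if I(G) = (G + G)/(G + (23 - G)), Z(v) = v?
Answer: -7249/23 ≈ -315.17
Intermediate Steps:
T(t, g) = t*(1 + t) (T(t, g) = (1 + t)*t = t*(1 + t))
I(G) = 2*G/23 (I(G) = (2*G)/23 = (2*G)*(1/23) = 2*G/23)
(-35*9 + Z(0)) - I(T(-2, 7)) = (-35*9 + 0) - 2*(-2*(1 - 2))/23 = (-315 + 0) - 2*(-2*(-1))/23 = -315 - 2*2/23 = -315 - 1*4/23 = -315 - 4/23 = -7249/23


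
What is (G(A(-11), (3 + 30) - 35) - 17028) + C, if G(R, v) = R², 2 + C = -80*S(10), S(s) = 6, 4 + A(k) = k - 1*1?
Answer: -17254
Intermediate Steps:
A(k) = -5 + k (A(k) = -4 + (k - 1*1) = -4 + (k - 1) = -4 + (-1 + k) = -5 + k)
C = -482 (C = -2 - 80*6 = -2 - 480 = -482)
(G(A(-11), (3 + 30) - 35) - 17028) + C = ((-5 - 11)² - 17028) - 482 = ((-16)² - 17028) - 482 = (256 - 17028) - 482 = -16772 - 482 = -17254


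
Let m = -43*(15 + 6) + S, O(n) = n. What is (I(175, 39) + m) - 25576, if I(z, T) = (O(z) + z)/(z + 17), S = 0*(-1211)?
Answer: -2541809/96 ≈ -26477.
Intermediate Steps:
S = 0
m = -903 (m = -43*(15 + 6) + 0 = -43*21 + 0 = -903 + 0 = -903)
I(z, T) = 2*z/(17 + z) (I(z, T) = (z + z)/(z + 17) = (2*z)/(17 + z) = 2*z/(17 + z))
(I(175, 39) + m) - 25576 = (2*175/(17 + 175) - 903) - 25576 = (2*175/192 - 903) - 25576 = (2*175*(1/192) - 903) - 25576 = (175/96 - 903) - 25576 = -86513/96 - 25576 = -2541809/96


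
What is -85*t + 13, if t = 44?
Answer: -3727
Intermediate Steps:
-85*t + 13 = -85*44 + 13 = -3740 + 13 = -3727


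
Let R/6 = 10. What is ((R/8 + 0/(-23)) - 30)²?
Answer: 2025/4 ≈ 506.25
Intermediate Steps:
R = 60 (R = 6*10 = 60)
((R/8 + 0/(-23)) - 30)² = ((60/8 + 0/(-23)) - 30)² = ((60*(⅛) + 0*(-1/23)) - 30)² = ((15/2 + 0) - 30)² = (15/2 - 30)² = (-45/2)² = 2025/4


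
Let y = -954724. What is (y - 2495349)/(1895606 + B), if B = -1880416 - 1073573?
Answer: 3450073/1058383 ≈ 3.2598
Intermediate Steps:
B = -2953989
(y - 2495349)/(1895606 + B) = (-954724 - 2495349)/(1895606 - 2953989) = -3450073/(-1058383) = -3450073*(-1/1058383) = 3450073/1058383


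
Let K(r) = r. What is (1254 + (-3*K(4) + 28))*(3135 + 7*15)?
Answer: 4114800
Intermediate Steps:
(1254 + (-3*K(4) + 28))*(3135 + 7*15) = (1254 + (-3*4 + 28))*(3135 + 7*15) = (1254 + (-12 + 28))*(3135 + 105) = (1254 + 16)*3240 = 1270*3240 = 4114800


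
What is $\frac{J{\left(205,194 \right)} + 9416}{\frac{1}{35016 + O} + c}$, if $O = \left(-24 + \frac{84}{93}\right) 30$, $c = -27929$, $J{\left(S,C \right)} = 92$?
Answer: $- \frac{10116664128}{29716902833} \approx -0.34043$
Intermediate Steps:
$O = - \frac{21480}{31}$ ($O = \left(-24 + 84 \cdot \frac{1}{93}\right) 30 = \left(-24 + \frac{28}{31}\right) 30 = \left(- \frac{716}{31}\right) 30 = - \frac{21480}{31} \approx -692.9$)
$\frac{J{\left(205,194 \right)} + 9416}{\frac{1}{35016 + O} + c} = \frac{92 + 9416}{\frac{1}{35016 - \frac{21480}{31}} - 27929} = \frac{9508}{\frac{1}{\frac{1064016}{31}} - 27929} = \frac{9508}{\frac{31}{1064016} - 27929} = \frac{9508}{- \frac{29716902833}{1064016}} = 9508 \left(- \frac{1064016}{29716902833}\right) = - \frac{10116664128}{29716902833}$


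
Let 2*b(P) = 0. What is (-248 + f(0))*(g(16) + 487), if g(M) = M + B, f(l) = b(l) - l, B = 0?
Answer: -124744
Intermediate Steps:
b(P) = 0 (b(P) = (1/2)*0 = 0)
f(l) = -l (f(l) = 0 - l = -l)
g(M) = M (g(M) = M + 0 = M)
(-248 + f(0))*(g(16) + 487) = (-248 - 1*0)*(16 + 487) = (-248 + 0)*503 = -248*503 = -124744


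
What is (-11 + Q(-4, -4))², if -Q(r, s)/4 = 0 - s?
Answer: 729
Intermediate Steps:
Q(r, s) = 4*s (Q(r, s) = -4*(0 - s) = -(-4)*s = 4*s)
(-11 + Q(-4, -4))² = (-11 + 4*(-4))² = (-11 - 16)² = (-27)² = 729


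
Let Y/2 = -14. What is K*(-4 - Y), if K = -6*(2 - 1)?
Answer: -144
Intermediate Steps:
Y = -28 (Y = 2*(-14) = -28)
K = -6 (K = -6*1 = -6)
K*(-4 - Y) = -6*(-4 - 1*(-28)) = -6*(-4 + 28) = -6*24 = -144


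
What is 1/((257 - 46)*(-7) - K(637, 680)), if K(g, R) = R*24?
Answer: -1/17797 ≈ -5.6189e-5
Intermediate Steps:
K(g, R) = 24*R
1/((257 - 46)*(-7) - K(637, 680)) = 1/((257 - 46)*(-7) - 24*680) = 1/(211*(-7) - 1*16320) = 1/(-1477 - 16320) = 1/(-17797) = -1/17797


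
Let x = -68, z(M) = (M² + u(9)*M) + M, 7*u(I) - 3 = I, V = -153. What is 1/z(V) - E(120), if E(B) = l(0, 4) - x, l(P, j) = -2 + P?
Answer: -10623089/160956 ≈ -66.000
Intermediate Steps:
u(I) = 3/7 + I/7
z(M) = M² + 19*M/7 (z(M) = (M² + (3/7 + (⅐)*9)*M) + M = (M² + (3/7 + 9/7)*M) + M = (M² + 12*M/7) + M = M² + 19*M/7)
E(B) = 66 (E(B) = (-2 + 0) - 1*(-68) = -2 + 68 = 66)
1/z(V) - E(120) = 1/((⅐)*(-153)*(19 + 7*(-153))) - 1*66 = 1/((⅐)*(-153)*(19 - 1071)) - 66 = 1/((⅐)*(-153)*(-1052)) - 66 = 1/(160956/7) - 66 = 7/160956 - 66 = -10623089/160956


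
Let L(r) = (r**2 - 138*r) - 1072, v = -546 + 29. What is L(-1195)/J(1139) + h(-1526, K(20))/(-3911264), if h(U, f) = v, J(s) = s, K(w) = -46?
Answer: 366246884335/262054688 ≈ 1397.6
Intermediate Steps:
v = -517
h(U, f) = -517
L(r) = -1072 + r**2 - 138*r
L(-1195)/J(1139) + h(-1526, K(20))/(-3911264) = (-1072 + (-1195)**2 - 138*(-1195))/1139 - 517/(-3911264) = (-1072 + 1428025 + 164910)*(1/1139) - 517*(-1/3911264) = 1591863*(1/1139) + 517/3911264 = 93639/67 + 517/3911264 = 366246884335/262054688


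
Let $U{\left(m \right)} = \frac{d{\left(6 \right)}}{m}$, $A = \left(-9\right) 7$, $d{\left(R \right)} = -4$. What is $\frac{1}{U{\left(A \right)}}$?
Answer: $\frac{63}{4} \approx 15.75$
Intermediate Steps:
$A = -63$
$U{\left(m \right)} = - \frac{4}{m}$
$\frac{1}{U{\left(A \right)}} = \frac{1}{\left(-4\right) \frac{1}{-63}} = \frac{1}{\left(-4\right) \left(- \frac{1}{63}\right)} = \frac{1}{\frac{4}{63}} = \frac{63}{4}$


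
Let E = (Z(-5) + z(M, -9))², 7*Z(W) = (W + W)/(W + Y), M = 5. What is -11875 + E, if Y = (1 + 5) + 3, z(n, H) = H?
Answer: -2310339/196 ≈ -11787.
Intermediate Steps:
Y = 9 (Y = 6 + 3 = 9)
Z(W) = 2*W/(7*(9 + W)) (Z(W) = ((W + W)/(W + 9))/7 = ((2*W)/(9 + W))/7 = (2*W/(9 + W))/7 = 2*W/(7*(9 + W)))
E = 17161/196 (E = ((2/7)*(-5)/(9 - 5) - 9)² = ((2/7)*(-5)/4 - 9)² = ((2/7)*(-5)*(¼) - 9)² = (-5/14 - 9)² = (-131/14)² = 17161/196 ≈ 87.556)
-11875 + E = -11875 + 17161/196 = -2310339/196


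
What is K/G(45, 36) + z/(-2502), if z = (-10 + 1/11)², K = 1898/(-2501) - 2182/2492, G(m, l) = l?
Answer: -159715797133/1886837093064 ≈ -0.084647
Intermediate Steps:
K = -5093499/3116246 (K = 1898*(-1/2501) - 2182*1/2492 = -1898/2501 - 1091/1246 = -5093499/3116246 ≈ -1.6345)
z = 11881/121 (z = (-10 + 1/11)² = (-109/11)² = 11881/121 ≈ 98.190)
K/G(45, 36) + z/(-2502) = -5093499/3116246/36 + (11881/121)/(-2502) = -5093499/3116246*1/36 + (11881/121)*(-1/2502) = -1697833/37394952 - 11881/302742 = -159715797133/1886837093064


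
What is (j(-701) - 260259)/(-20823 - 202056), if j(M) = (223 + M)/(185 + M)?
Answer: 67146583/57502782 ≈ 1.1677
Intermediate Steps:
j(M) = (223 + M)/(185 + M)
(j(-701) - 260259)/(-20823 - 202056) = ((223 - 701)/(185 - 701) - 260259)/(-20823 - 202056) = (-478/(-516) - 260259)/(-222879) = (-1/516*(-478) - 260259)*(-1/222879) = (239/258 - 260259)*(-1/222879) = -67146583/258*(-1/222879) = 67146583/57502782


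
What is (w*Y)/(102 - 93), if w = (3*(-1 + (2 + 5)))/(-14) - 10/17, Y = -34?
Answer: 446/63 ≈ 7.0794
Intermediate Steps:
w = -223/119 (w = (3*(-1 + 7))*(-1/14) - 10*1/17 = (3*6)*(-1/14) - 10/17 = 18*(-1/14) - 10/17 = -9/7 - 10/17 = -223/119 ≈ -1.8739)
(w*Y)/(102 - 93) = (-223/119*(-34))/(102 - 93) = (446/7)/9 = (⅑)*(446/7) = 446/63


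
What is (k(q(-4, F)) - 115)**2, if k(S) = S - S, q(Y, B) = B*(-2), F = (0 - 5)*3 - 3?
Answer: 13225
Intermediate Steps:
F = -18 (F = -5*3 - 3 = -15 - 3 = -18)
q(Y, B) = -2*B
k(S) = 0
(k(q(-4, F)) - 115)**2 = (0 - 115)**2 = (-115)**2 = 13225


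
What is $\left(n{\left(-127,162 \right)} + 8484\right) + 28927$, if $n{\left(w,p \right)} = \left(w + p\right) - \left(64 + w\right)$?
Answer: $37509$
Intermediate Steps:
$n{\left(w,p \right)} = -64 + p$ ($n{\left(w,p \right)} = \left(p + w\right) - \left(64 + w\right) = -64 + p$)
$\left(n{\left(-127,162 \right)} + 8484\right) + 28927 = \left(\left(-64 + 162\right) + 8484\right) + 28927 = \left(98 + 8484\right) + 28927 = 8582 + 28927 = 37509$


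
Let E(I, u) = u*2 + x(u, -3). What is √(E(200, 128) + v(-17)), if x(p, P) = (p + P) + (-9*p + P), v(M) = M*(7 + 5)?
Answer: I*√978 ≈ 31.273*I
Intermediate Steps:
v(M) = 12*M (v(M) = M*12 = 12*M)
x(p, P) = -8*p + 2*P (x(p, P) = (P + p) + (P - 9*p) = -8*p + 2*P)
E(I, u) = -6 - 6*u (E(I, u) = u*2 + (-8*u + 2*(-3)) = 2*u + (-8*u - 6) = 2*u + (-6 - 8*u) = -6 - 6*u)
√(E(200, 128) + v(-17)) = √((-6 - 6*128) + 12*(-17)) = √((-6 - 768) - 204) = √(-774 - 204) = √(-978) = I*√978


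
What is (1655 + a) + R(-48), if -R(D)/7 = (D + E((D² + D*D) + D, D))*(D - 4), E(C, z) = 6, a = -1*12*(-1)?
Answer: -13621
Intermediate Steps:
a = 12 (a = -12*(-1) = 12)
R(D) = -7*(-4 + D)*(6 + D) (R(D) = -7*(D + 6)*(D - 4) = -7*(6 + D)*(-4 + D) = -7*(-4 + D)*(6 + D))
(1655 + a) + R(-48) = (1655 + 12) + (168 - 14*(-48) - 7*(-48)²) = 1667 + (168 + 672 - 7*2304) = 1667 + (168 + 672 - 16128) = 1667 - 15288 = -13621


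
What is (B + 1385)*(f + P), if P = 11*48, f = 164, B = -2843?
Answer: -1008936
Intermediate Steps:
P = 528
(B + 1385)*(f + P) = (-2843 + 1385)*(164 + 528) = -1458*692 = -1008936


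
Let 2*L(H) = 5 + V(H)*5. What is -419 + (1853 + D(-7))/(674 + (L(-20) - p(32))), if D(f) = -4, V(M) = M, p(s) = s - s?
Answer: -521309/1253 ≈ -416.05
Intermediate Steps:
p(s) = 0
L(H) = 5/2 + 5*H/2 (L(H) = (5 + H*5)/2 = (5 + 5*H)/2 = 5/2 + 5*H/2)
-419 + (1853 + D(-7))/(674 + (L(-20) - p(32))) = -419 + (1853 - 4)/(674 + ((5/2 + (5/2)*(-20)) - 1*0)) = -419 + 1849/(674 + ((5/2 - 50) + 0)) = -419 + 1849/(674 + (-95/2 + 0)) = -419 + 1849/(674 - 95/2) = -419 + 1849/(1253/2) = -419 + 1849*(2/1253) = -419 + 3698/1253 = -521309/1253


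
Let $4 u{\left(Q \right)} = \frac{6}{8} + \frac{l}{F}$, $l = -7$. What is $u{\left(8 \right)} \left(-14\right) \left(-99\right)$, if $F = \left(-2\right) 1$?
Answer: $\frac{11781}{8} \approx 1472.6$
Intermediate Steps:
$F = -2$
$u{\left(Q \right)} = \frac{17}{16}$ ($u{\left(Q \right)} = \frac{\frac{6}{8} - \frac{7}{-2}}{4} = \frac{6 \cdot \frac{1}{8} - - \frac{7}{2}}{4} = \frac{\frac{3}{4} + \frac{7}{2}}{4} = \frac{1}{4} \cdot \frac{17}{4} = \frac{17}{16}$)
$u{\left(8 \right)} \left(-14\right) \left(-99\right) = \frac{17}{16} \left(-14\right) \left(-99\right) = \left(- \frac{119}{8}\right) \left(-99\right) = \frac{11781}{8}$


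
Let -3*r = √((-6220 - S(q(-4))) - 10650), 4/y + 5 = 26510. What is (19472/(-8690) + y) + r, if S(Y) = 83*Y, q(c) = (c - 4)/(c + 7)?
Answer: -10321412/4606569 - I*√149838/9 ≈ -2.2406 - 43.01*I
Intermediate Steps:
y = 4/26505 (y = 4/(-5 + 26510) = 4/26505 ≈ 0.00015092)
q(c) = (-4 + c)/(7 + c)
r = -I*√149838/9 (r = -√((-6220 - 83*(-4 - 4)/(7 - 4)) - 10650)/3 = -√((-6220 - 83*-8/3) - 10650)/3 = -√((-6220 - 83*(⅓)*(-8)) - 10650)/3 = -√((-6220 - 83*(-8)/3) - 10650)/3 = -√((-6220 - 1*(-664/3)) - 10650)/3 = -√((-6220 + 664/3) - 10650)/3 = -√(-17996/3 - 10650)/3 = -I*√149838/9 ≈ -43.01*I)
(19472/(-8690) + y) + r = (19472/(-8690) + 4/26505) - I*√149838/9 = (19472*(-1/8690) + 4/26505) - I*√149838/9 = (-9736/4345 + 4/26505) - I*√149838/9 = -10321412/4606569 - I*√149838/9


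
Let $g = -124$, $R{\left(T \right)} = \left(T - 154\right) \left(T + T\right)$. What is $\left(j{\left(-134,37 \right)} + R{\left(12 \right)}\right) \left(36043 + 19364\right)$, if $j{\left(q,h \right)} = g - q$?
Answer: $-188272986$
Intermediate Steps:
$R{\left(T \right)} = 2 T \left(-154 + T\right)$ ($R{\left(T \right)} = \left(-154 + T\right) 2 T = 2 T \left(-154 + T\right)$)
$j{\left(q,h \right)} = -124 - q$
$\left(j{\left(-134,37 \right)} + R{\left(12 \right)}\right) \left(36043 + 19364\right) = \left(\left(-124 - -134\right) + 2 \cdot 12 \left(-154 + 12\right)\right) \left(36043 + 19364\right) = \left(\left(-124 + 134\right) + 2 \cdot 12 \left(-142\right)\right) 55407 = \left(10 - 3408\right) 55407 = \left(-3398\right) 55407 = -188272986$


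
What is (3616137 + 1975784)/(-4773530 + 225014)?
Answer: -5591921/4548516 ≈ -1.2294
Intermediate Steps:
(3616137 + 1975784)/(-4773530 + 225014) = 5591921/(-4548516) = 5591921*(-1/4548516) = -5591921/4548516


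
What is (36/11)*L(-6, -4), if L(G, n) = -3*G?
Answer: 648/11 ≈ 58.909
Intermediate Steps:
(36/11)*L(-6, -4) = (36/11)*(-3*(-6)) = ((1/11)*36)*18 = (36/11)*18 = 648/11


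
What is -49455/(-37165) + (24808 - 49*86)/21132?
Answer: 181045907/78537078 ≈ 2.3052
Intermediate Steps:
-49455/(-37165) + (24808 - 49*86)/21132 = -49455*(-1/37165) + (24808 - 4214)*(1/21132) = 9891/7433 + 20594*(1/21132) = 9891/7433 + 10297/10566 = 181045907/78537078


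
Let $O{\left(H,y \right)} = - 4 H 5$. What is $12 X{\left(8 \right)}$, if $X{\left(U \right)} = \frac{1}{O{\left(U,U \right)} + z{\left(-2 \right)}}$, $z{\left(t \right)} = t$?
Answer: $- \frac{2}{27} \approx -0.074074$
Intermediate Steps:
$O{\left(H,y \right)} = - 20 H$
$X{\left(U \right)} = \frac{1}{-2 - 20 U}$ ($X{\left(U \right)} = \frac{1}{- 20 U - 2} = \frac{1}{-2 - 20 U}$)
$12 X{\left(8 \right)} = 12 \left(- \frac{1}{2 + 20 \cdot 8}\right) = 12 \left(- \frac{1}{2 + 160}\right) = 12 \left(- \frac{1}{162}\right) = - \frac{2}{27}$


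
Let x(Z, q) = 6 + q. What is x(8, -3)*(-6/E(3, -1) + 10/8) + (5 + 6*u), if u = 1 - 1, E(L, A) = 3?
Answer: 11/4 ≈ 2.7500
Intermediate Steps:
u = 0
x(8, -3)*(-6/E(3, -1) + 10/8) + (5 + 6*u) = (6 - 3)*(-6/3 + 10/8) + (5 + 6*0) = 3*(-6*⅓ + 10*(⅛)) + (5 + 0) = 3*(-2 + 5/4) + 5 = 3*(-¾) + 5 = -9/4 + 5 = 11/4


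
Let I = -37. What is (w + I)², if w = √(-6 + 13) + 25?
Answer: (12 - √7)² ≈ 87.502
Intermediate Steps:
w = 25 + √7 (w = √7 + 25 = 25 + √7 ≈ 27.646)
(w + I)² = ((25 + √7) - 37)² = (-12 + √7)²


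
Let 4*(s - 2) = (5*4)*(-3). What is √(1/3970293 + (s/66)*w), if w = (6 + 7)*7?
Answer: I*√136751242425453546/87346446 ≈ 4.2337*I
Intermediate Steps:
w = 91 (w = 13*7 = 91)
s = -13 (s = 2 + ((5*4)*(-3))/4 = 2 + (20*(-3))/4 = 2 + (¼)*(-60) = 2 - 15 = -13)
√(1/3970293 + (s/66)*w) = √(1/3970293 + (-13/66)*91) = √(1/3970293 + ((1/66)*(-13))*91) = √(1/3970293 - 13/66*91) = √(1/3970293 - 1183/66) = √(-1565618851/87346446) = I*√136751242425453546/87346446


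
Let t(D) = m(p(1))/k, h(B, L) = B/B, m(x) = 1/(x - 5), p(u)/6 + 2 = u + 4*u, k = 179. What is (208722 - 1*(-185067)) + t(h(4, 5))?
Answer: 916347004/2327 ≈ 3.9379e+5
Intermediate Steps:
p(u) = -12 + 30*u (p(u) = -12 + 6*(u + 4*u) = -12 + 6*(5*u) = -12 + 30*u)
m(x) = 1/(-5 + x)
h(B, L) = 1
t(D) = 1/2327 (t(D) = 1/((-5 + (-12 + 30*1))*179) = (1/179)/(-5 + (-12 + 30)) = (1/179)/(-5 + 18) = (1/179)/13 = (1/13)*(1/179) = 1/2327)
(208722 - 1*(-185067)) + t(h(4, 5)) = (208722 - 1*(-185067)) + 1/2327 = (208722 + 185067) + 1/2327 = 393789 + 1/2327 = 916347004/2327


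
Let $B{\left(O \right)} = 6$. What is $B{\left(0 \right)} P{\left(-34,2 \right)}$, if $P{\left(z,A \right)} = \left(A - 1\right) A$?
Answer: $12$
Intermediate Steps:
$P{\left(z,A \right)} = A \left(-1 + A\right)$ ($P{\left(z,A \right)} = \left(-1 + A\right) A = A \left(-1 + A\right)$)
$B{\left(0 \right)} P{\left(-34,2 \right)} = 6 \cdot 2 \left(-1 + 2\right) = 6 \cdot 2 \cdot 1 = 6 \cdot 2 = 12$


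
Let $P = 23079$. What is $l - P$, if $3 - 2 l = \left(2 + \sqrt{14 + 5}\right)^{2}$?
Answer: $-23089 - 2 \sqrt{19} \approx -23098.0$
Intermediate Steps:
$l = \frac{3}{2} - \frac{\left(2 + \sqrt{19}\right)^{2}}{2}$ ($l = \frac{3}{2} - \frac{\left(2 + \sqrt{14 + 5}\right)^{2}}{2} = \frac{3}{2} - \frac{\left(2 + \sqrt{19}\right)^{2}}{2} \approx -18.718$)
$l - P = \left(-10 - 2 \sqrt{19}\right) - 23079 = -23089 - 2 \sqrt{19}$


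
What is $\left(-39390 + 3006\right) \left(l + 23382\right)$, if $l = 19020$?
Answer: $-1542754368$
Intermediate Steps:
$\left(-39390 + 3006\right) \left(l + 23382\right) = \left(-39390 + 3006\right) \left(19020 + 23382\right) = \left(-36384\right) 42402 = -1542754368$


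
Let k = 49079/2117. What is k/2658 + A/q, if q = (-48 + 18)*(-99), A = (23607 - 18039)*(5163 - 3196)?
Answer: 3423796496947/928452690 ≈ 3687.6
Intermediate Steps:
k = 49079/2117 (k = 49079*(1/2117) = 49079/2117 ≈ 23.183)
A = 10952256 (A = 5568*1967 = 10952256)
q = 2970 (q = -30*(-99) = 2970)
k/2658 + A/q = (49079/2117)/2658 + 10952256/2970 = (49079/2117)*(1/2658) + 10952256*(1/2970) = 49079/5626986 + 1825376/495 = 3423796496947/928452690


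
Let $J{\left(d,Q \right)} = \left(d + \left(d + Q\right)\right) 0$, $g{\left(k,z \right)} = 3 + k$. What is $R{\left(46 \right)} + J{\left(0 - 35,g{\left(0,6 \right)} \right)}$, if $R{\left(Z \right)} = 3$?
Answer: $3$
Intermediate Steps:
$J{\left(d,Q \right)} = 0$ ($J{\left(d,Q \right)} = \left(d + \left(Q + d\right)\right) 0 = \left(Q + 2 d\right) 0 = 0$)
$R{\left(46 \right)} + J{\left(0 - 35,g{\left(0,6 \right)} \right)} = 3 + 0 = 3$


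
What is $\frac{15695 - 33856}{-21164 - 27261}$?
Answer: $\frac{1397}{3725} \approx 0.37503$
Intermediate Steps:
$\frac{15695 - 33856}{-21164 - 27261} = - \frac{18161}{-48425} = \left(-18161\right) \left(- \frac{1}{48425}\right) = \frac{1397}{3725}$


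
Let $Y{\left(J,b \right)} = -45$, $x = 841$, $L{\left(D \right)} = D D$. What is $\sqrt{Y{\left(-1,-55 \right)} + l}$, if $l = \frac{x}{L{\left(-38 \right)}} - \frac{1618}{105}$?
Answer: $\frac{i \sqrt{952453635}}{3990} \approx 7.7348 i$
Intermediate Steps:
$L{\left(D \right)} = D^{2}$
$l = - \frac{2248087}{151620}$ ($l = \frac{841}{\left(-38\right)^{2}} - \frac{1618}{105} = \frac{841}{1444} - \frac{1618}{105} = - \frac{2248087}{151620} \approx -14.827$)
$\sqrt{Y{\left(-1,-55 \right)} + l} = \sqrt{-45 - \frac{2248087}{151620}} = \sqrt{- \frac{9070987}{151620}} = \frac{i \sqrt{952453635}}{3990}$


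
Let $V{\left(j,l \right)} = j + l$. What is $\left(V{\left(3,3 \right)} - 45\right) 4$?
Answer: $-156$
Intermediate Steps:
$\left(V{\left(3,3 \right)} - 45\right) 4 = \left(\left(3 + 3\right) - 45\right) 4 = \left(6 - 45\right) 4 = \left(-39\right) 4 = -156$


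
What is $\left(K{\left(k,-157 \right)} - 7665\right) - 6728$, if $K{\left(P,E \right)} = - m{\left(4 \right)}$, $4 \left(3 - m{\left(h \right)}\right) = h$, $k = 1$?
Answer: $-14395$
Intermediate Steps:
$m{\left(h \right)} = 3 - \frac{h}{4}$
$K{\left(P,E \right)} = -2$ ($K{\left(P,E \right)} = - (3 - 1) = \left(-1\right) 2 = -2$)
$\left(K{\left(k,-157 \right)} - 7665\right) - 6728 = \left(-2 - 7665\right) - 6728 = -7667 - 6728 = -14395$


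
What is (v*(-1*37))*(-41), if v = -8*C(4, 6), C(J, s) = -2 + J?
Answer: -24272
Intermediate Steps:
v = -16 (v = -8*(-2 + 4) = -8*2 = -16)
(v*(-1*37))*(-41) = -(-16)*37*(-41) = -16*(-37)*(-41) = 592*(-41) = -24272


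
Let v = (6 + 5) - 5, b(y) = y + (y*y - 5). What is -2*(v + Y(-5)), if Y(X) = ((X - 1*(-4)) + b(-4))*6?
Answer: -84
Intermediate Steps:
b(y) = -5 + y + y² (b(y) = y + (y² - 5) = y + (-5 + y²) = -5 + y + y²)
v = 6 (v = 11 - 5 = 6)
Y(X) = 66 + 6*X (Y(X) = ((X - 1*(-4)) + (-5 - 4 + (-4)²))*6 = ((X + 4) + (-5 - 4 + 16))*6 = ((4 + X) + 7)*6 = (11 + X)*6 = 66 + 6*X)
-2*(v + Y(-5)) = -2*(6 + (66 + 6*(-5))) = -2*(6 + (66 - 30)) = -2*(6 + 36) = -2*42 = -84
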